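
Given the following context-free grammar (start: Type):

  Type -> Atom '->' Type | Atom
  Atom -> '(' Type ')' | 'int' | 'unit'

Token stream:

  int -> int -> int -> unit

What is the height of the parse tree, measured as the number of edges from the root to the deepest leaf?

[Type [Atom int] -> [Type [Atom int] -> [Type [Atom int] -> [Type [Atom unit]]]]]

5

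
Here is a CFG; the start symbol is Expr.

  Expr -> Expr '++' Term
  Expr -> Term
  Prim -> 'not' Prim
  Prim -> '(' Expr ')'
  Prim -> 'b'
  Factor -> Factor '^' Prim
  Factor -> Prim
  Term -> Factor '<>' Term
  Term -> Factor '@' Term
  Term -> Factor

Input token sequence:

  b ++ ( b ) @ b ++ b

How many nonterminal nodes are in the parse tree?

19

[Expr [Expr [Expr [Term [Factor [Prim b]]]] ++ [Term [Factor [Prim ( [Expr [Term [Factor [Prim b]]]] )]] @ [Term [Factor [Prim b]]]]] ++ [Term [Factor [Prim b]]]]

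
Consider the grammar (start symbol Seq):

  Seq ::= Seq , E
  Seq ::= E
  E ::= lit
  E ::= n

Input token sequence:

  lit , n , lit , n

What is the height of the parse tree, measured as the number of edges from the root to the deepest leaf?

5

[Seq [Seq [Seq [Seq [E lit]] , [E n]] , [E lit]] , [E n]]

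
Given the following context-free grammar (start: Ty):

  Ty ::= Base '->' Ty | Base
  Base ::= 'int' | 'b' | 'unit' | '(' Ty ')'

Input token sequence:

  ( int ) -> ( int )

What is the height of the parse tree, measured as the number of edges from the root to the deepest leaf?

5

[Ty [Base ( [Ty [Base int]] )] -> [Ty [Base ( [Ty [Base int]] )]]]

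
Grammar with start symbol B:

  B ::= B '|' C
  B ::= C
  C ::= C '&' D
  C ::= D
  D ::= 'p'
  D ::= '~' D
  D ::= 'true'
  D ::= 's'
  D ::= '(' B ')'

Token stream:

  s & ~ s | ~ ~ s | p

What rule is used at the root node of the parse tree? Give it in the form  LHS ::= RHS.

[B [B [B [C [C [D s]] & [D ~ [D s]]]] | [C [D ~ [D ~ [D s]]]]] | [C [D p]]]

B ::= B '|' C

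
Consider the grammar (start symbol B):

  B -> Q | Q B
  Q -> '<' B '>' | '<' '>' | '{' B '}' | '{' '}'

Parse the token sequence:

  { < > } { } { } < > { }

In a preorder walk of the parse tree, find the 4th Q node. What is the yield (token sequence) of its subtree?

[B [Q { [B [Q < >]] }] [B [Q { }] [B [Q { }] [B [Q < >] [B [Q { }]]]]]]

{ }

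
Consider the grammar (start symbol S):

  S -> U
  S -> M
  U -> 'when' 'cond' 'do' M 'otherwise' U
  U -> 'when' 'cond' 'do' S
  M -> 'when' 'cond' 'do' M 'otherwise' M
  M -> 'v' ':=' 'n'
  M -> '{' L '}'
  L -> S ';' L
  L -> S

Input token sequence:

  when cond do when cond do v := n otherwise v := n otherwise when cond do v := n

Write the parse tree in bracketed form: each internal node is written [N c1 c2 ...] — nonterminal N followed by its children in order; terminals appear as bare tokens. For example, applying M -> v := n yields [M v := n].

[S [U when cond do [M when cond do [M v := n] otherwise [M v := n]] otherwise [U when cond do [S [M v := n]]]]]

S
U
when cond do M otherwise U
when cond do when cond do M otherwise M otherwise U
when cond do when cond do v := n otherwise M otherwise U
when cond do when cond do v := n otherwise v := n otherwise U
when cond do when cond do v := n otherwise v := n otherwise when cond do S
when cond do when cond do v := n otherwise v := n otherwise when cond do M
when cond do when cond do v := n otherwise v := n otherwise when cond do v := n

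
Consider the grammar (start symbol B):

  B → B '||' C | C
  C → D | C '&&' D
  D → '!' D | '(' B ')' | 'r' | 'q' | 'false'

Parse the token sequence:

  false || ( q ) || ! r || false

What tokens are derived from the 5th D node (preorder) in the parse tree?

[B [B [B [B [C [D false]]] || [C [D ( [B [C [D q]]] )]]] || [C [D ! [D r]]]] || [C [D false]]]

r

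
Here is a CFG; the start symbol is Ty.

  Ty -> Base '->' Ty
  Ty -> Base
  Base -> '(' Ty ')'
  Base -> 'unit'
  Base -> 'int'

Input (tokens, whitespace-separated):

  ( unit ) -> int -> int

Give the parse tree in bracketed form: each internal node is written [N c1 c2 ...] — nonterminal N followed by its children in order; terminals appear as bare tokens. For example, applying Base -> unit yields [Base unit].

Ty
Base -> Ty
( Ty ) -> Ty
( Base ) -> Ty
( unit ) -> Ty
( unit ) -> Base -> Ty
( unit ) -> int -> Ty
( unit ) -> int -> Base
( unit ) -> int -> int

[Ty [Base ( [Ty [Base unit]] )] -> [Ty [Base int] -> [Ty [Base int]]]]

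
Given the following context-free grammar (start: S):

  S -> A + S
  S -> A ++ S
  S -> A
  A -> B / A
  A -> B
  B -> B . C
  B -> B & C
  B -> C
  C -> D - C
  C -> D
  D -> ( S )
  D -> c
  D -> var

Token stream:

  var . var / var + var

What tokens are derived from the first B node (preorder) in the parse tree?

var . var

[S [A [B [B [C [D var]]] . [C [D var]]] / [A [B [C [D var]]]]] + [S [A [B [C [D var]]]]]]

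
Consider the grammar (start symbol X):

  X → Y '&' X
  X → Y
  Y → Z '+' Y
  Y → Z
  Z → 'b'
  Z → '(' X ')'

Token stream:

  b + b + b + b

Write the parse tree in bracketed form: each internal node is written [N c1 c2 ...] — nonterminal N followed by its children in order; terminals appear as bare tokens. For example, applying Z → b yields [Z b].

X
Y
Z + Y
b + Y
b + Z + Y
b + b + Y
b + b + Z + Y
b + b + b + Y
b + b + b + Z
b + b + b + b

[X [Y [Z b] + [Y [Z b] + [Y [Z b] + [Y [Z b]]]]]]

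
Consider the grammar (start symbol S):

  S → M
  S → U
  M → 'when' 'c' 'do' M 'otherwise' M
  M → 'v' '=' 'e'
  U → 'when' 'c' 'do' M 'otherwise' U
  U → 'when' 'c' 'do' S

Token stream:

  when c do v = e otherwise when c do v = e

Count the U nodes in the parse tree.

[S [U when c do [M v = e] otherwise [U when c do [S [M v = e]]]]]

2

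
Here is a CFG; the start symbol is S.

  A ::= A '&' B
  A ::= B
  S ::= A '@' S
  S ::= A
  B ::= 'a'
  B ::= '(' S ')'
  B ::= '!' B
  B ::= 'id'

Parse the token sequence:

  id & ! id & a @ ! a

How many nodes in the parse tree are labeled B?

6

[S [A [A [A [B id]] & [B ! [B id]]] & [B a]] @ [S [A [B ! [B a]]]]]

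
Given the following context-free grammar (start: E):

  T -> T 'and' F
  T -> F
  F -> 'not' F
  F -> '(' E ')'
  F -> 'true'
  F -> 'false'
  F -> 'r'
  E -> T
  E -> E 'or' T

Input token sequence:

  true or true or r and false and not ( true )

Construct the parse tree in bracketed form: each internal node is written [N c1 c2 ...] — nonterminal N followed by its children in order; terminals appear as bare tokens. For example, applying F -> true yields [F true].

[E [E [E [T [F true]]] or [T [F true]]] or [T [T [T [F r]] and [F false]] and [F not [F ( [E [T [F true]]] )]]]]

E
E or T
E or T or T
T or T or T
F or T or T
true or T or T
true or F or T
true or true or T
true or true or T and F
true or true or T and F and F
true or true or F and F and F
true or true or r and F and F
true or true or r and false and F
true or true or r and false and not F
true or true or r and false and not ( E )
true or true or r and false and not ( T )
true or true or r and false and not ( F )
true or true or r and false and not ( true )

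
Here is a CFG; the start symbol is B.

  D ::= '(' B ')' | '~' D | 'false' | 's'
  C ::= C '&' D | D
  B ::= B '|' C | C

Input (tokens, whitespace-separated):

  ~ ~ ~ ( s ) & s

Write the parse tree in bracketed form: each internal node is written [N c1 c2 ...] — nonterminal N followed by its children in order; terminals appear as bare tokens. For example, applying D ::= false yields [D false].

B
C
C & D
D & D
~ D & D
~ ~ D & D
~ ~ ~ D & D
~ ~ ~ ( B ) & D
~ ~ ~ ( C ) & D
~ ~ ~ ( D ) & D
~ ~ ~ ( s ) & D
~ ~ ~ ( s ) & s

[B [C [C [D ~ [D ~ [D ~ [D ( [B [C [D s]]] )]]]]] & [D s]]]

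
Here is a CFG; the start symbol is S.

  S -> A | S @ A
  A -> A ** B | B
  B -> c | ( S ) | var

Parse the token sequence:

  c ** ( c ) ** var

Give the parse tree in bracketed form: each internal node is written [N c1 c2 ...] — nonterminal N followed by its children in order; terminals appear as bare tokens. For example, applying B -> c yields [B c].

[S [A [A [A [B c]] ** [B ( [S [A [B c]]] )]] ** [B var]]]

S
A
A ** B
A ** B ** B
B ** B ** B
c ** B ** B
c ** ( S ) ** B
c ** ( A ) ** B
c ** ( B ) ** B
c ** ( c ) ** B
c ** ( c ) ** var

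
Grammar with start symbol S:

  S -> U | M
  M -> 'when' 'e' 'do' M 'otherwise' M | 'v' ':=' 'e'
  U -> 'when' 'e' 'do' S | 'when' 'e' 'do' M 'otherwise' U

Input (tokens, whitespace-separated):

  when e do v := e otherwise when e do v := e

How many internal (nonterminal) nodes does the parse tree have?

6

[S [U when e do [M v := e] otherwise [U when e do [S [M v := e]]]]]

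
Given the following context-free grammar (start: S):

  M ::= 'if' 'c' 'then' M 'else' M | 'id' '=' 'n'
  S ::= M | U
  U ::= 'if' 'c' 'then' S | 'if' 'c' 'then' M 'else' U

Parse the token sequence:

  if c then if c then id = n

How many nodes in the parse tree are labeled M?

1

[S [U if c then [S [U if c then [S [M id = n]]]]]]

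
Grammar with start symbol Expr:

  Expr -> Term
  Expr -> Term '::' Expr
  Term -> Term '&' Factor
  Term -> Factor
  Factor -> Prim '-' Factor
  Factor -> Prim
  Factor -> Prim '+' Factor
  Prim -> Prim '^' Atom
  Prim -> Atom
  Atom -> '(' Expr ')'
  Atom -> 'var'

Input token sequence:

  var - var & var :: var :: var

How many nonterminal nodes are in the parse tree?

[Expr [Term [Term [Factor [Prim [Atom var]] - [Factor [Prim [Atom var]]]]] & [Factor [Prim [Atom var]]]] :: [Expr [Term [Factor [Prim [Atom var]]]] :: [Expr [Term [Factor [Prim [Atom var]]]]]]]

22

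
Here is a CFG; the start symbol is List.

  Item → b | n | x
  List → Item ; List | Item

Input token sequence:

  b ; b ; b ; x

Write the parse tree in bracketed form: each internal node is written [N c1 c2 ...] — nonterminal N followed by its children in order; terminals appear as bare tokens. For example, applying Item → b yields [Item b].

List
Item ; List
b ; List
b ; Item ; List
b ; b ; List
b ; b ; Item ; List
b ; b ; b ; List
b ; b ; b ; Item
b ; b ; b ; x

[List [Item b] ; [List [Item b] ; [List [Item b] ; [List [Item x]]]]]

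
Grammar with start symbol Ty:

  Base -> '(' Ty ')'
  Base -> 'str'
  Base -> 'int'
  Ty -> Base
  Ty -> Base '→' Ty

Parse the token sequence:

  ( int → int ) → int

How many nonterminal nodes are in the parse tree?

[Ty [Base ( [Ty [Base int] → [Ty [Base int]]] )] → [Ty [Base int]]]

8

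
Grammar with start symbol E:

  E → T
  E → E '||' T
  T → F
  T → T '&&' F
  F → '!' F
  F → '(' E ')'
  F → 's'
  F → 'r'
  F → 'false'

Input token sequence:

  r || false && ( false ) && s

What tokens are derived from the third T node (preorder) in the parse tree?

false && ( false )

[E [E [T [F r]]] || [T [T [T [F false]] && [F ( [E [T [F false]]] )]] && [F s]]]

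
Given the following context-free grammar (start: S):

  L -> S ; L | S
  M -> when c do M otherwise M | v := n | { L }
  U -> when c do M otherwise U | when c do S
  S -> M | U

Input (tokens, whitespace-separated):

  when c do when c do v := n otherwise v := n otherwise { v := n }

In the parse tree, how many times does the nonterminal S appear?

[S [M when c do [M when c do [M v := n] otherwise [M v := n]] otherwise [M { [L [S [M v := n]]] }]]]

2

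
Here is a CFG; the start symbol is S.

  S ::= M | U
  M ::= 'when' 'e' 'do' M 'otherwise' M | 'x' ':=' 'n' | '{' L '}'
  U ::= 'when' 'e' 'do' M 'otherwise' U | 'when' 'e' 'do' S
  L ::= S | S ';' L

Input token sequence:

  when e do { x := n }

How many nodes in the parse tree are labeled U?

[S [U when e do [S [M { [L [S [M x := n]]] }]]]]

1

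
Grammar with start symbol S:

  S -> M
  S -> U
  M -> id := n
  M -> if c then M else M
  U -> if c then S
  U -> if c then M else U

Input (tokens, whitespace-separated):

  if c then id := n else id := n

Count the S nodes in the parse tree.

[S [M if c then [M id := n] else [M id := n]]]

1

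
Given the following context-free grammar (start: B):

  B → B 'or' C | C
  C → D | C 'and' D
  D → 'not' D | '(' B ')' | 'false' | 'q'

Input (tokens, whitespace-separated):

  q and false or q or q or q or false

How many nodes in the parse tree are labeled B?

5

[B [B [B [B [B [C [C [D q]] and [D false]]] or [C [D q]]] or [C [D q]]] or [C [D q]]] or [C [D false]]]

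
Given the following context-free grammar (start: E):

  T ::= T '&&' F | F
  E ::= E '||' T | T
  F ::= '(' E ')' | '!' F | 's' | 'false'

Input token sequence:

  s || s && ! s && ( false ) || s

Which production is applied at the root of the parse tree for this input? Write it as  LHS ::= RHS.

E ::= E '||' T

[E [E [E [T [F s]]] || [T [T [T [F s]] && [F ! [F s]]] && [F ( [E [T [F false]]] )]]] || [T [F s]]]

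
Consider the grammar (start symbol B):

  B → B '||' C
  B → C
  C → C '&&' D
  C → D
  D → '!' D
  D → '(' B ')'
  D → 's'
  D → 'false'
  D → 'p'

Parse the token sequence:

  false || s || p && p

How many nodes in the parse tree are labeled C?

4

[B [B [B [C [D false]]] || [C [D s]]] || [C [C [D p]] && [D p]]]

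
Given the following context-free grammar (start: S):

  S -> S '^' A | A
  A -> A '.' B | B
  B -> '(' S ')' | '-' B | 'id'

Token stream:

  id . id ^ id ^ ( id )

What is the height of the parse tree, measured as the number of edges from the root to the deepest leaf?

[S [S [S [A [A [B id]] . [B id]]] ^ [A [B id]]] ^ [A [B ( [S [A [B id]]] )]]]

6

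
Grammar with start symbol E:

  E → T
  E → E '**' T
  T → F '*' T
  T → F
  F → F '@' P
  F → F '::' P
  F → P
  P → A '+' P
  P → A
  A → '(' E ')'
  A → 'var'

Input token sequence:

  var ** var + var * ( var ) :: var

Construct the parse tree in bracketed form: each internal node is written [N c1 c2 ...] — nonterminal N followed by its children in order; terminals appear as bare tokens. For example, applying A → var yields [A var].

[E [E [T [F [P [A var]]]]] ** [T [F [P [A var] + [P [A var]]]] * [T [F [F [P [A ( [E [T [F [P [A var]]]]] )]]] :: [P [A var]]]]]]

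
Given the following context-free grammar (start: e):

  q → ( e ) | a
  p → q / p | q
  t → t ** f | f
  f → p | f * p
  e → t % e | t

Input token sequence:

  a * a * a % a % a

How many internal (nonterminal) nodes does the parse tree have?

21

[e [t [f [f [f [p [q a]]] * [p [q a]]] * [p [q a]]]] % [e [t [f [p [q a]]]] % [e [t [f [p [q a]]]]]]]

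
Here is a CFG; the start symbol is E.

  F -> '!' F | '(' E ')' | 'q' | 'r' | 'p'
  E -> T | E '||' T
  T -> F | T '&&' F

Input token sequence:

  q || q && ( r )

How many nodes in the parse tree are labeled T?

[E [E [T [F q]]] || [T [T [F q]] && [F ( [E [T [F r]]] )]]]

4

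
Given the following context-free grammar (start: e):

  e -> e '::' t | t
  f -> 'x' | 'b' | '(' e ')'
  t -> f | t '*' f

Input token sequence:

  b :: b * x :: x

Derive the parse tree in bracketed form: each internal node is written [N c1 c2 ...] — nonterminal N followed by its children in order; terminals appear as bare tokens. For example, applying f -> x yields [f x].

e
e :: t
e :: t :: t
t :: t :: t
f :: t :: t
b :: t :: t
b :: t * f :: t
b :: f * f :: t
b :: b * f :: t
b :: b * x :: t
b :: b * x :: f
b :: b * x :: x

[e [e [e [t [f b]]] :: [t [t [f b]] * [f x]]] :: [t [f x]]]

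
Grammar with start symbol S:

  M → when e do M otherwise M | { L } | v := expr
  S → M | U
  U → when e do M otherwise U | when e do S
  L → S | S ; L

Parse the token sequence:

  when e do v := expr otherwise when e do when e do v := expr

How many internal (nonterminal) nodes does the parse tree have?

8

[S [U when e do [M v := expr] otherwise [U when e do [S [U when e do [S [M v := expr]]]]]]]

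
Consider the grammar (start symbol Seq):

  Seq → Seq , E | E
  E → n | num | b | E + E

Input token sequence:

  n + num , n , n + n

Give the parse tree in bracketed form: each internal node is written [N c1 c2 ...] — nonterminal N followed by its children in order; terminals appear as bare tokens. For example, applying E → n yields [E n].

Seq
Seq , E
Seq , E , E
E , E , E
E + E , E , E
n + E , E , E
n + num , E , E
n + num , n , E
n + num , n , E + E
n + num , n , n + E
n + num , n , n + n

[Seq [Seq [Seq [E [E n] + [E num]]] , [E n]] , [E [E n] + [E n]]]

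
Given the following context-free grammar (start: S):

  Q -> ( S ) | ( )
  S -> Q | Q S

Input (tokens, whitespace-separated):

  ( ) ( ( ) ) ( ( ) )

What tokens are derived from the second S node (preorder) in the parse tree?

[S [Q ( )] [S [Q ( [S [Q ( )]] )] [S [Q ( [S [Q ( )]] )]]]]

( ( ) ) ( ( ) )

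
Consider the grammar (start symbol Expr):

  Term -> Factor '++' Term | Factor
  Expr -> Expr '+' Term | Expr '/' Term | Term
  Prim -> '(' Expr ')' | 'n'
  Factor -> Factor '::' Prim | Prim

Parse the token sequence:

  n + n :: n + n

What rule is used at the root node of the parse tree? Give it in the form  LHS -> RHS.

Expr -> Expr '+' Term

[Expr [Expr [Expr [Term [Factor [Prim n]]]] + [Term [Factor [Factor [Prim n]] :: [Prim n]]]] + [Term [Factor [Prim n]]]]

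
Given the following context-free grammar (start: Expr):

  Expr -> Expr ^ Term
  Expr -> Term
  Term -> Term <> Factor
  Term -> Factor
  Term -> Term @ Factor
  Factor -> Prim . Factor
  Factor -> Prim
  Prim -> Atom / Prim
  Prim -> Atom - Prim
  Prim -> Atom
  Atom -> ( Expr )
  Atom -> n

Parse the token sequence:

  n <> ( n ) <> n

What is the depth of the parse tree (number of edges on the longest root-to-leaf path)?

11

[Expr [Term [Term [Term [Factor [Prim [Atom n]]]] <> [Factor [Prim [Atom ( [Expr [Term [Factor [Prim [Atom n]]]]] )]]]] <> [Factor [Prim [Atom n]]]]]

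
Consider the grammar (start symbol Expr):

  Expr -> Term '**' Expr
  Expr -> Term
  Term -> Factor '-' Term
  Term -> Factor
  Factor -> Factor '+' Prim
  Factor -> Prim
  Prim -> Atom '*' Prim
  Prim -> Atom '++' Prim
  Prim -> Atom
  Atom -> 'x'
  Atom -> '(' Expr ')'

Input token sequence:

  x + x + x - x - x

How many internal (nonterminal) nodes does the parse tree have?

19

[Expr [Term [Factor [Factor [Factor [Prim [Atom x]]] + [Prim [Atom x]]] + [Prim [Atom x]]] - [Term [Factor [Prim [Atom x]]] - [Term [Factor [Prim [Atom x]]]]]]]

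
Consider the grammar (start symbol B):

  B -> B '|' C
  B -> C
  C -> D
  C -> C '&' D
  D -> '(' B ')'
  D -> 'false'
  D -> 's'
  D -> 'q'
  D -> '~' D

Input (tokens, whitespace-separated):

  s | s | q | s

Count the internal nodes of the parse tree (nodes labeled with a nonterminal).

[B [B [B [B [C [D s]]] | [C [D s]]] | [C [D q]]] | [C [D s]]]

12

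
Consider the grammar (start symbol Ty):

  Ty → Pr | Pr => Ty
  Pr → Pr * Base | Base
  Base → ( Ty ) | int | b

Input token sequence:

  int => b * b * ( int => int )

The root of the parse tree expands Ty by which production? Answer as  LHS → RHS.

Ty → Pr => Ty

[Ty [Pr [Base int]] => [Ty [Pr [Pr [Pr [Base b]] * [Base b]] * [Base ( [Ty [Pr [Base int]] => [Ty [Pr [Base int]]]] )]]]]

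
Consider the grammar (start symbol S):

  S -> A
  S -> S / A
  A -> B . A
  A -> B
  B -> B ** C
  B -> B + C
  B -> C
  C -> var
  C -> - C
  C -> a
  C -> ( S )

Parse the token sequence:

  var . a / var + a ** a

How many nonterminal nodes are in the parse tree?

15

[S [S [A [B [C var]] . [A [B [C a]]]]] / [A [B [B [B [C var]] + [C a]] ** [C a]]]]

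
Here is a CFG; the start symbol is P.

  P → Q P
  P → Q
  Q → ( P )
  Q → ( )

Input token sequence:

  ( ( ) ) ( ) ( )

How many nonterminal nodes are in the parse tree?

[P [Q ( [P [Q ( )]] )] [P [Q ( )] [P [Q ( )]]]]

8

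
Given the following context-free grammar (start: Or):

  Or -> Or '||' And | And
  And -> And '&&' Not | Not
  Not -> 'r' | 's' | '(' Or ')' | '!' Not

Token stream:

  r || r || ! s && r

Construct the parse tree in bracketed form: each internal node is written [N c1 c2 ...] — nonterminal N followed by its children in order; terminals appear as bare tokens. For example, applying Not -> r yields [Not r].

Or
Or || And
Or || And || And
And || And || And
Not || And || And
r || And || And
r || Not || And
r || r || And
r || r || And && Not
r || r || Not && Not
r || r || ! Not && Not
r || r || ! s && Not
r || r || ! s && r

[Or [Or [Or [And [Not r]]] || [And [Not r]]] || [And [And [Not ! [Not s]]] && [Not r]]]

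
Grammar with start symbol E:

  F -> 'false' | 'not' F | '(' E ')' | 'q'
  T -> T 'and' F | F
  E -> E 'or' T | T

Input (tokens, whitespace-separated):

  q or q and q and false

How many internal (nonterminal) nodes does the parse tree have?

[E [E [T [F q]]] or [T [T [T [F q]] and [F q]] and [F false]]]

10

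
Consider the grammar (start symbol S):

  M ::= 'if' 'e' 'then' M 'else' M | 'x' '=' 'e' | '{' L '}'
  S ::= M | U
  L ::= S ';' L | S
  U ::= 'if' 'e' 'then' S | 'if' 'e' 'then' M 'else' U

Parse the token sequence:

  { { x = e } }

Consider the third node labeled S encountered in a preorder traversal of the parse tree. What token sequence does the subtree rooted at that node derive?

x = e

[S [M { [L [S [M { [L [S [M x = e]]] }]]] }]]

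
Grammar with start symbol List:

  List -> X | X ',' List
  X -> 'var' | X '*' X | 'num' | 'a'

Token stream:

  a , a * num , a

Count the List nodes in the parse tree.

3

[List [X a] , [List [X [X a] * [X num]] , [List [X a]]]]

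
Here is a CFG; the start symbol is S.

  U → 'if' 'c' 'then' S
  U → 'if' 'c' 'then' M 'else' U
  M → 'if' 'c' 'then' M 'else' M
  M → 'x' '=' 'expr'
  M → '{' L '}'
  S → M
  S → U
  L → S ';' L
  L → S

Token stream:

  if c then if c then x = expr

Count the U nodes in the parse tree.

[S [U if c then [S [U if c then [S [M x = expr]]]]]]

2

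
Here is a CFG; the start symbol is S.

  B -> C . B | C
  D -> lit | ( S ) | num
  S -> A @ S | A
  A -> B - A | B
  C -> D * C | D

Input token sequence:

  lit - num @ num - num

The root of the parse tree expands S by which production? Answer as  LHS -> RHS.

[S [A [B [C [D lit]]] - [A [B [C [D num]]]]] @ [S [A [B [C [D num]]] - [A [B [C [D num]]]]]]]

S -> A @ S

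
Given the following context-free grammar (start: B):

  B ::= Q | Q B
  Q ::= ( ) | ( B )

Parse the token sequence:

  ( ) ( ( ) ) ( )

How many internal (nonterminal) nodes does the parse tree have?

[B [Q ( )] [B [Q ( [B [Q ( )]] )] [B [Q ( )]]]]

8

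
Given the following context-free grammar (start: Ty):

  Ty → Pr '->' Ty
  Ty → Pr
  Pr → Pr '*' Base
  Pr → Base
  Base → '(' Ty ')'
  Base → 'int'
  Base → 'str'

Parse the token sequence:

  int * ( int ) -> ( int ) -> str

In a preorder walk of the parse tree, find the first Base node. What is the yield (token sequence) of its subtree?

[Ty [Pr [Pr [Base int]] * [Base ( [Ty [Pr [Base int]]] )]] -> [Ty [Pr [Base ( [Ty [Pr [Base int]]] )]] -> [Ty [Pr [Base str]]]]]

int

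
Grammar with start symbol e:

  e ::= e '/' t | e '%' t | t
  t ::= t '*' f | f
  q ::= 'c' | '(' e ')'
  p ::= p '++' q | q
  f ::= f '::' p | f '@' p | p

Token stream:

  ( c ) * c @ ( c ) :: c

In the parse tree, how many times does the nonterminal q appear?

6

[e [t [t [f [p [q ( [e [t [f [p [q c]]]]] )]]]] * [f [f [f [p [q c]]] @ [p [q ( [e [t [f [p [q c]]]]] )]]] :: [p [q c]]]]]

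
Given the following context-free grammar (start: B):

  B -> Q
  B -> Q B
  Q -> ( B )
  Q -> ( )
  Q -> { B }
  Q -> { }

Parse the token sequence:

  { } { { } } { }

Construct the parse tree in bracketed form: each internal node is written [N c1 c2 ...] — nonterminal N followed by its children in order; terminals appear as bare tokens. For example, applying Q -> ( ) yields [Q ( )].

[B [Q { }] [B [Q { [B [Q { }]] }] [B [Q { }]]]]

B
Q B
{ } B
{ } Q B
{ } { B } B
{ } { Q } B
{ } { { } } B
{ } { { } } Q
{ } { { } } { }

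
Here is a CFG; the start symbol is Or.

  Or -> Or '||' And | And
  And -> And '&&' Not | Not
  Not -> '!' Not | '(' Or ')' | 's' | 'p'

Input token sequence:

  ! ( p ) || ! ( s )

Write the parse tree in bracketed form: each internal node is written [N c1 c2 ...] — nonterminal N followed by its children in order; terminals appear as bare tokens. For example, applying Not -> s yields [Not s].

[Or [Or [And [Not ! [Not ( [Or [And [Not p]]] )]]]] || [And [Not ! [Not ( [Or [And [Not s]]] )]]]]

Or
Or || And
And || And
Not || And
! Not || And
! ( Or ) || And
! ( And ) || And
! ( Not ) || And
! ( p ) || And
! ( p ) || Not
! ( p ) || ! Not
! ( p ) || ! ( Or )
! ( p ) || ! ( And )
! ( p ) || ! ( Not )
! ( p ) || ! ( s )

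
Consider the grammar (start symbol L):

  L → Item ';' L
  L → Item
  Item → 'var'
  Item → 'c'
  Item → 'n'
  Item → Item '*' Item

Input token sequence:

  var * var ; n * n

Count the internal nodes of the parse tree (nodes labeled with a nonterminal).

[L [Item [Item var] * [Item var]] ; [L [Item [Item n] * [Item n]]]]

8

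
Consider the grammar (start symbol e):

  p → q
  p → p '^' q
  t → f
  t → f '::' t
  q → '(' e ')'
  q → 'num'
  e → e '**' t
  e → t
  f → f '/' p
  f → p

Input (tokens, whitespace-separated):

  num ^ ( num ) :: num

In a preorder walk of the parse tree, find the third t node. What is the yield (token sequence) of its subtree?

num

[e [t [f [p [p [q num]] ^ [q ( [e [t [f [p [q num]]]]] )]]] :: [t [f [p [q num]]]]]]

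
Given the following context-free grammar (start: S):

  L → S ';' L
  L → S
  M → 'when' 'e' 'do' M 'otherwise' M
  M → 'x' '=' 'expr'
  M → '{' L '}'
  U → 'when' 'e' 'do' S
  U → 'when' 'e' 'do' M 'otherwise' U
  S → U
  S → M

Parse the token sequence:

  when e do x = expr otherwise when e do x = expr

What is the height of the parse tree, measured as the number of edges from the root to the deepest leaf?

5

[S [U when e do [M x = expr] otherwise [U when e do [S [M x = expr]]]]]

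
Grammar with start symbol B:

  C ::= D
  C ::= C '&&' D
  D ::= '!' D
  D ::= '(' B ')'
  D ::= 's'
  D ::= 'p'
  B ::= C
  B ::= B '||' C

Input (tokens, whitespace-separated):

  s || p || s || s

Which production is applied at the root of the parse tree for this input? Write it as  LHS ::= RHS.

B ::= B '||' C

[B [B [B [B [C [D s]]] || [C [D p]]] || [C [D s]]] || [C [D s]]]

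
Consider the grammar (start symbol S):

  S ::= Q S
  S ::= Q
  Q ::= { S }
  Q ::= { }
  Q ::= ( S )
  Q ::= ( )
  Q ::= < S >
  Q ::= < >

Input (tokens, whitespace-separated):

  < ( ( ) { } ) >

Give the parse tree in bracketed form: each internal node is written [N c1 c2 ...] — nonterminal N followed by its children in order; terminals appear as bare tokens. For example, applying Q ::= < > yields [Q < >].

S
Q
< S >
< Q >
< ( S ) >
< ( Q S ) >
< ( ( ) S ) >
< ( ( ) Q ) >
< ( ( ) { } ) >

[S [Q < [S [Q ( [S [Q ( )] [S [Q { }]]] )]] >]]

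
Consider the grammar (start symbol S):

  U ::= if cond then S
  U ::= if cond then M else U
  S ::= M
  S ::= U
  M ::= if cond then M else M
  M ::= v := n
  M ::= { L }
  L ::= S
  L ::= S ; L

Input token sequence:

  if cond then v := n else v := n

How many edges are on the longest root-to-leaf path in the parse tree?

[S [M if cond then [M v := n] else [M v := n]]]

3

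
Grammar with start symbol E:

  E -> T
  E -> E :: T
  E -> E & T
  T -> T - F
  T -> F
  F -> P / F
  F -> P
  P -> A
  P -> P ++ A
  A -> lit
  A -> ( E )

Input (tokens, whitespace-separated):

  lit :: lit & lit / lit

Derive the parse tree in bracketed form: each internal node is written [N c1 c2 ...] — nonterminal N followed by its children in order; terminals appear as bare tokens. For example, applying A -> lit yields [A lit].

[E [E [E [T [F [P [A lit]]]]] :: [T [F [P [A lit]]]]] & [T [F [P [A lit]] / [F [P [A lit]]]]]]

E
E & T
E :: T & T
T :: T & T
F :: T & T
P :: T & T
A :: T & T
lit :: T & T
lit :: F & T
lit :: P & T
lit :: A & T
lit :: lit & T
lit :: lit & F
lit :: lit & P / F
lit :: lit & A / F
lit :: lit & lit / F
lit :: lit & lit / P
lit :: lit & lit / A
lit :: lit & lit / lit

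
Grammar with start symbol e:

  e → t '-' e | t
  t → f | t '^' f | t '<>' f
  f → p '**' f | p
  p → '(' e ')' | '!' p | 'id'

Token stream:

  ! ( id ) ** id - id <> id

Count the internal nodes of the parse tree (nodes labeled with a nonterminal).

[e [t [f [p ! [p ( [e [t [f [p id]]]] )]] ** [f [p id]]]] - [e [t [t [f [p id]]] <> [f [p id]]]]]

18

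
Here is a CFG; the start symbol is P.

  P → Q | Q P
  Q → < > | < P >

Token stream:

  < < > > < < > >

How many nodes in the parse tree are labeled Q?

4

[P [Q < [P [Q < >]] >] [P [Q < [P [Q < >]] >]]]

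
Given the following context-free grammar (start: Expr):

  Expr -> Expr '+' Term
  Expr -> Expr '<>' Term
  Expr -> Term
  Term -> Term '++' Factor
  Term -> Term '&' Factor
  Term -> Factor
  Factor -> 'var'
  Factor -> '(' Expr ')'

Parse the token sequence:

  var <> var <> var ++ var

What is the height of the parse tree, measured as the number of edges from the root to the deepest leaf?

[Expr [Expr [Expr [Term [Factor var]]] <> [Term [Factor var]]] <> [Term [Term [Factor var]] ++ [Factor var]]]

5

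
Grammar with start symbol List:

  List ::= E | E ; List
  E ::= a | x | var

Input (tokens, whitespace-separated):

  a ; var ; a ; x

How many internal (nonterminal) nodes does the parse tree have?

[List [E a] ; [List [E var] ; [List [E a] ; [List [E x]]]]]

8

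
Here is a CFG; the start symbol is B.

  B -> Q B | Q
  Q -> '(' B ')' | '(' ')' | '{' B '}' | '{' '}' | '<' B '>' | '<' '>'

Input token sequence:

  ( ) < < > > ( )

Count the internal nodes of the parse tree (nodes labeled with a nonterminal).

8

[B [Q ( )] [B [Q < [B [Q < >]] >] [B [Q ( )]]]]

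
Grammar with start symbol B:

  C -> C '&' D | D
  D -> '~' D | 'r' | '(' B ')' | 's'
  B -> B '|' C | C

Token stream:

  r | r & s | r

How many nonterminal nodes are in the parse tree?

[B [B [B [C [D r]]] | [C [C [D r]] & [D s]]] | [C [D r]]]

11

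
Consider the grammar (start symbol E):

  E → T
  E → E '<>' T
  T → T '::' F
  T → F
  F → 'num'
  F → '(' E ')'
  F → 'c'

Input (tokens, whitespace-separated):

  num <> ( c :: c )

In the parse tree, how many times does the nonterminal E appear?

[E [E [T [F num]]] <> [T [F ( [E [T [T [F c]] :: [F c]]] )]]]

3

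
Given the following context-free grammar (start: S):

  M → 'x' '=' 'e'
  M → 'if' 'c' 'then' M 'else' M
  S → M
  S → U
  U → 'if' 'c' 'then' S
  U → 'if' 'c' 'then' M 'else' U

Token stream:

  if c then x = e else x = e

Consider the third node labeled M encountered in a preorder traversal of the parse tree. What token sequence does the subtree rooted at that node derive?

[S [M if c then [M x = e] else [M x = e]]]

x = e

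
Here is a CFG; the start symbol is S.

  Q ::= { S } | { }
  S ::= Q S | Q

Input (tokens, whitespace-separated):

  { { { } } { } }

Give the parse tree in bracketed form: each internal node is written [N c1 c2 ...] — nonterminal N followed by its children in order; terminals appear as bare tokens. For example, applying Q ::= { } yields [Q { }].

S
Q
{ S }
{ Q S }
{ { S } S }
{ { Q } S }
{ { { } } S }
{ { { } } Q }
{ { { } } { } }

[S [Q { [S [Q { [S [Q { }]] }] [S [Q { }]]] }]]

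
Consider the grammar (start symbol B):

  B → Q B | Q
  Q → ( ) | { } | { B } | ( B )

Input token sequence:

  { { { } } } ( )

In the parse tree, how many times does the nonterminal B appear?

[B [Q { [B [Q { [B [Q { }]] }]] }] [B [Q ( )]]]

4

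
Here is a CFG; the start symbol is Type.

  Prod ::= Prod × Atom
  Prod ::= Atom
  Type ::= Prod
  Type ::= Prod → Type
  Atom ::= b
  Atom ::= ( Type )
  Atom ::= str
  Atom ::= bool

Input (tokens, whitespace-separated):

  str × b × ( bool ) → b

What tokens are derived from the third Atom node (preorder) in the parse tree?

( bool )

[Type [Prod [Prod [Prod [Atom str]] × [Atom b]] × [Atom ( [Type [Prod [Atom bool]]] )]] → [Type [Prod [Atom b]]]]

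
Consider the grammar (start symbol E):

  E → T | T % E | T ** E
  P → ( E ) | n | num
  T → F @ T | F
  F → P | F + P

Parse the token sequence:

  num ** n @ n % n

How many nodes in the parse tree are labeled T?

[E [T [F [P num]]] ** [E [T [F [P n]] @ [T [F [P n]]]] % [E [T [F [P n]]]]]]

4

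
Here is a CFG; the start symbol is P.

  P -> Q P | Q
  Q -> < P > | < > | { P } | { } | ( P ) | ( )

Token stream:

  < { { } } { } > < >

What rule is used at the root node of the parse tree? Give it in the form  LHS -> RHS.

P -> Q P

[P [Q < [P [Q { [P [Q { }]] }] [P [Q { }]]] >] [P [Q < >]]]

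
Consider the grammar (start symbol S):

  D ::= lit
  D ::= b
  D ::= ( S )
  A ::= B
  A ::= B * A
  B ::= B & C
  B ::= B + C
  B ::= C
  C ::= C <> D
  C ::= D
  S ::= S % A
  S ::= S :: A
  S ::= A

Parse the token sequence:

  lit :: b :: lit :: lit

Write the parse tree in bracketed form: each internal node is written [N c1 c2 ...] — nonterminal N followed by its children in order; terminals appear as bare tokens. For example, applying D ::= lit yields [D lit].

S
S :: A
S :: A :: A
S :: A :: A :: A
A :: A :: A :: A
B :: A :: A :: A
C :: A :: A :: A
D :: A :: A :: A
lit :: A :: A :: A
lit :: B :: A :: A
lit :: C :: A :: A
lit :: D :: A :: A
lit :: b :: A :: A
lit :: b :: B :: A
lit :: b :: C :: A
lit :: b :: D :: A
lit :: b :: lit :: A
lit :: b :: lit :: B
lit :: b :: lit :: C
lit :: b :: lit :: D
lit :: b :: lit :: lit

[S [S [S [S [A [B [C [D lit]]]]] :: [A [B [C [D b]]]]] :: [A [B [C [D lit]]]]] :: [A [B [C [D lit]]]]]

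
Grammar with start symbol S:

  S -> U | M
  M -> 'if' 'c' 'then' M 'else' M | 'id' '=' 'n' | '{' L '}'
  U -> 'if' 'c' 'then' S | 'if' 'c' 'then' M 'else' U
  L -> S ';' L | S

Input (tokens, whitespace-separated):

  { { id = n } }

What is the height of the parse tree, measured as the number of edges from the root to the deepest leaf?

8

[S [M { [L [S [M { [L [S [M id = n]]] }]]] }]]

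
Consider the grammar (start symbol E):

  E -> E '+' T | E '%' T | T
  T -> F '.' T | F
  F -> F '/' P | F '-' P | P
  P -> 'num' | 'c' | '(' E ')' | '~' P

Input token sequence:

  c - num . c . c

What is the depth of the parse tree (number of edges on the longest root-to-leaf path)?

[E [T [F [F [P c]] - [P num]] . [T [F [P c]] . [T [F [P c]]]]]]

6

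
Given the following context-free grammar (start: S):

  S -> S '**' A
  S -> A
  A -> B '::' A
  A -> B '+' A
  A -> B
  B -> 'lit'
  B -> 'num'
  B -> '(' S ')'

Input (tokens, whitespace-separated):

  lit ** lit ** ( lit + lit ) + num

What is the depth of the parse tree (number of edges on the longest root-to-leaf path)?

[S [S [S [A [B lit]]] ** [A [B lit]]] ** [A [B ( [S [A [B lit] + [A [B lit]]]] )] + [A [B num]]]]

7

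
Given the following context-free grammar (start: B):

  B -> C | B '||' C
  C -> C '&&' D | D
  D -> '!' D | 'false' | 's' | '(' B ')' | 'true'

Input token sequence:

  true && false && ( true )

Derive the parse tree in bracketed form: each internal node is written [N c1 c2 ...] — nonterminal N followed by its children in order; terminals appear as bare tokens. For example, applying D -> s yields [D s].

B
C
C && D
C && D && D
D && D && D
true && D && D
true && false && D
true && false && ( B )
true && false && ( C )
true && false && ( D )
true && false && ( true )

[B [C [C [C [D true]] && [D false]] && [D ( [B [C [D true]]] )]]]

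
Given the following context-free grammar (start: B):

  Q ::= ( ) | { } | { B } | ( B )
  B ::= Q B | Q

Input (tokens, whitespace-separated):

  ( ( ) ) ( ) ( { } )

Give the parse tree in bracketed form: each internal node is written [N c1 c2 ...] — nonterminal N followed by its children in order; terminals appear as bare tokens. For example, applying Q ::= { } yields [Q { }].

[B [Q ( [B [Q ( )]] )] [B [Q ( )] [B [Q ( [B [Q { }]] )]]]]

B
Q B
( B ) B
( Q ) B
( ( ) ) B
( ( ) ) Q B
( ( ) ) ( ) B
( ( ) ) ( ) Q
( ( ) ) ( ) ( B )
( ( ) ) ( ) ( Q )
( ( ) ) ( ) ( { } )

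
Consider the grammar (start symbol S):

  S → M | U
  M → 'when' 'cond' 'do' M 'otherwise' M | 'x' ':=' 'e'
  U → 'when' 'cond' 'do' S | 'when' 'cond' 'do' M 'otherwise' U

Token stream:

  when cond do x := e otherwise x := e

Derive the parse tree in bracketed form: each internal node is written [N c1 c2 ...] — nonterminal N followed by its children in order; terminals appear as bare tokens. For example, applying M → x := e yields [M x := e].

[S [M when cond do [M x := e] otherwise [M x := e]]]

S
M
when cond do M otherwise M
when cond do x := e otherwise M
when cond do x := e otherwise x := e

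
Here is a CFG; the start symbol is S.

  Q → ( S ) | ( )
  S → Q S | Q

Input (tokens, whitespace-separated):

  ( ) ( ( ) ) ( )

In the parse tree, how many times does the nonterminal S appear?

4

[S [Q ( )] [S [Q ( [S [Q ( )]] )] [S [Q ( )]]]]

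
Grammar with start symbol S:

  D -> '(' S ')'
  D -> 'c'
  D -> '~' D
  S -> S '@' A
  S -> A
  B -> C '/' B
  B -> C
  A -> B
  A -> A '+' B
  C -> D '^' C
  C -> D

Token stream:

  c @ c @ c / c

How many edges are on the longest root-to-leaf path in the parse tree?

7

[S [S [S [A [B [C [D c]]]]] @ [A [B [C [D c]]]]] @ [A [B [C [D c]] / [B [C [D c]]]]]]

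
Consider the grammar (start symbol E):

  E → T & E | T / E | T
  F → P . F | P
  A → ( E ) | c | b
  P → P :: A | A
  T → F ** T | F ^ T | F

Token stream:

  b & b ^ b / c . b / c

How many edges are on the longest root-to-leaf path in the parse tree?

8

[E [T [F [P [A b]]]] & [E [T [F [P [A b]]] ^ [T [F [P [A b]]]]] / [E [T [F [P [A c]] . [F [P [A b]]]]] / [E [T [F [P [A c]]]]]]]]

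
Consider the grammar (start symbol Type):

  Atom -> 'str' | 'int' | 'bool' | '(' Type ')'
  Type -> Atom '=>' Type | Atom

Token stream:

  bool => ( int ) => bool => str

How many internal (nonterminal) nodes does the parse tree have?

[Type [Atom bool] => [Type [Atom ( [Type [Atom int]] )] => [Type [Atom bool] => [Type [Atom str]]]]]

10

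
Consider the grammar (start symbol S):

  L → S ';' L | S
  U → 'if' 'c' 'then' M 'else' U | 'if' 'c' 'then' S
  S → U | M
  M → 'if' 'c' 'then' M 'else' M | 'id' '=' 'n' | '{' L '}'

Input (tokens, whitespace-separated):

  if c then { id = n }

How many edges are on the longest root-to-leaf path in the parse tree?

[S [U if c then [S [M { [L [S [M id = n]]] }]]]]

7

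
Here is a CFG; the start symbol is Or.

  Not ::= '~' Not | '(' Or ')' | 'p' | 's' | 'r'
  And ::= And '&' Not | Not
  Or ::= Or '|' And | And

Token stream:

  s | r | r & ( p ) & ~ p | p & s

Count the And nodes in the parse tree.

[Or [Or [Or [Or [And [Not s]]] | [And [Not r]]] | [And [And [And [Not r]] & [Not ( [Or [And [Not p]]] )]] & [Not ~ [Not p]]]] | [And [And [Not p]] & [Not s]]]

8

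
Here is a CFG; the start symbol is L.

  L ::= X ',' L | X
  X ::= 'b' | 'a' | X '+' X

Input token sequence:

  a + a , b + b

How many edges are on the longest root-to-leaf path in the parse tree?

4

[L [X [X a] + [X a]] , [L [X [X b] + [X b]]]]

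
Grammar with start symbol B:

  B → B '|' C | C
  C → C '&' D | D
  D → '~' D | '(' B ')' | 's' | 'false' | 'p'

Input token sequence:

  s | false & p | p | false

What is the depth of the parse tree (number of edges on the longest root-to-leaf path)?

[B [B [B [B [C [D s]]] | [C [C [D false]] & [D p]]] | [C [D p]]] | [C [D false]]]

6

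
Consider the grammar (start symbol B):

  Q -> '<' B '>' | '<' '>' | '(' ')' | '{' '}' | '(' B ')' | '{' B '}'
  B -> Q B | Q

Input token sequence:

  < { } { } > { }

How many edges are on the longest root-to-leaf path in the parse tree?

[B [Q < [B [Q { }] [B [Q { }]]] >] [B [Q { }]]]

5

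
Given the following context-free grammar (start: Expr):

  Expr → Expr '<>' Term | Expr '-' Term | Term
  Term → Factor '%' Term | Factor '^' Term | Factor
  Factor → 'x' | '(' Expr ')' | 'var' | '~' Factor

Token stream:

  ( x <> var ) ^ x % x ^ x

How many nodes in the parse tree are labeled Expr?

[Expr [Term [Factor ( [Expr [Expr [Term [Factor x]]] <> [Term [Factor var]]] )] ^ [Term [Factor x] % [Term [Factor x] ^ [Term [Factor x]]]]]]

3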